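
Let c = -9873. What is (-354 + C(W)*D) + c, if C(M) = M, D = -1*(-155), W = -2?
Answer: -10537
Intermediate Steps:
D = 155
(-354 + C(W)*D) + c = (-354 - 2*155) - 9873 = (-354 - 310) - 9873 = -664 - 9873 = -10537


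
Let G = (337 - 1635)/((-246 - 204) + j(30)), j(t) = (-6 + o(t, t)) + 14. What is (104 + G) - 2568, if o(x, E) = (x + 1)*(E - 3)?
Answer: -974578/395 ≈ -2467.3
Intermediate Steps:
o(x, E) = (1 + x)*(-3 + E)
j(t) = 5 + t² - 2*t (j(t) = (-6 + (-3 + t - 3*t + t*t)) + 14 = (-6 + (-3 + t - 3*t + t²)) + 14 = (-6 + (-3 + t² - 2*t)) + 14 = (-9 + t² - 2*t) + 14 = 5 + t² - 2*t)
G = -1298/395 (G = (337 - 1635)/((-246 - 204) + (5 + 30² - 2*30)) = -1298/(-450 + (5 + 900 - 60)) = -1298/(-450 + 845) = -1298/395 ≈ -3.2861)
(104 + G) - 2568 = (104 - 1298/395) - 2568 = 39782/395 - 2568 = -974578/395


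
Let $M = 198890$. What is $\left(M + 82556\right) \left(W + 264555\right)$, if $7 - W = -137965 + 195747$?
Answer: $58197403880$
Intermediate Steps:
$W = -57775$ ($W = 7 - \left(-137965 + 195747\right) = 7 - 57782 = -57775$)
$\left(M + 82556\right) \left(W + 264555\right) = \left(198890 + 82556\right) \left(-57775 + 264555\right) = 281446 \cdot 206780 = 58197403880$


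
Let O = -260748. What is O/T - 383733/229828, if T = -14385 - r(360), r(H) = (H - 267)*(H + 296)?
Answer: 3444045475/1925269156 ≈ 1.7889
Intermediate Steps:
r(H) = (-267 + H)*(296 + H)
T = -75393 (T = -14385 - (-79032 + 360² + 29*360) = -14385 - (-79032 + 129600 + 10440) = -14385 - 1*61008 = -14385 - 61008 = -75393)
O/T - 383733/229828 = -260748/(-75393) - 383733/229828 = -260748*(-1/75393) - 383733*1/229828 = 28972/8377 - 383733/229828 = 3444045475/1925269156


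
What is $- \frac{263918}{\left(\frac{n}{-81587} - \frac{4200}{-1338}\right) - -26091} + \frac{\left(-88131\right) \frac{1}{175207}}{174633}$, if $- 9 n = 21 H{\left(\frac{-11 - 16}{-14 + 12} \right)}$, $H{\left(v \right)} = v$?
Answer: $- \frac{97944819778991488821059}{9684011901097717185587} \approx -10.114$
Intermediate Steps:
$n = - \frac{63}{2}$ ($n = - \frac{21 \frac{-11 - 16}{-14 + 12}}{9} = - \frac{21 \left(- \frac{27}{-2}\right)}{9} = - \frac{21 \left(\left(-27\right) \left(- \frac{1}{2}\right)\right)}{9} = - \frac{21 \cdot \frac{27}{2}}{9} = \left(- \frac{1}{9}\right) \frac{567}{2} = - \frac{63}{2} \approx -31.5$)
$- \frac{263918}{\left(\frac{n}{-81587} - \frac{4200}{-1338}\right) - -26091} + \frac{\left(-88131\right) \frac{1}{175207}}{174633} = - \frac{263918}{\left(- \frac{63}{2 \left(-81587\right)} - \frac{4200}{-1338}\right) - -26091} + \frac{\left(-88131\right) \frac{1}{175207}}{174633} = - \frac{263918}{\left(\left(- \frac{63}{2}\right) \left(- \frac{1}{81587}\right) - - \frac{700}{223}\right) + 26091} + \left(-88131\right) \frac{1}{175207} \cdot \frac{1}{174633} = - \frac{263918}{\left(\frac{63}{163174} + \frac{700}{223}\right) + 26091} - \frac{29377}{10198974677} = - \frac{263918}{\frac{114235849}{36387802} + 26091} - \frac{29377}{10198974677} = - \frac{263918}{\frac{949508377831}{36387802}} - \frac{29377}{10198974677} = \left(-263918\right) \frac{36387802}{949508377831} - \frac{29377}{10198974677} = - \frac{9603395928236}{949508377831} - \frac{29377}{10198974677} = - \frac{97944819778991488821059}{9684011901097717185587}$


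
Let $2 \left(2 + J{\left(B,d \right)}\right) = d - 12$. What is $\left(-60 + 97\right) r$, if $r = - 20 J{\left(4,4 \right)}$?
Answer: $4440$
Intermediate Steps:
$J{\left(B,d \right)} = -8 + \frac{d}{2}$ ($J{\left(B,d \right)} = -2 + \frac{d - 12}{2} = -2 + \frac{-12 + d}{2} = -2 + \left(-6 + \frac{d}{2}\right) = -8 + \frac{d}{2}$)
$r = 120$ ($r = - 20 \left(-8 + \frac{1}{2} \cdot 4\right) = - 20 \left(-8 + 2\right) = \left(-20\right) \left(-6\right) = 120$)
$\left(-60 + 97\right) r = \left(-60 + 97\right) 120 = 37 \cdot 120 = 4440$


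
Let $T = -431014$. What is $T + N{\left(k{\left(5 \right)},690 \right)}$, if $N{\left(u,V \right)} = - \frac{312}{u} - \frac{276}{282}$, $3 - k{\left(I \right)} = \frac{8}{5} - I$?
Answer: $- \frac{81039981}{188} \approx -4.3106 \cdot 10^{5}$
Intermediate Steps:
$k{\left(I \right)} = \frac{7}{5} + I$ ($k{\left(I \right)} = 3 - \left(\frac{8}{5} - I\right) = 3 + \left(- \frac{8}{5} + I\right) = \frac{7}{5} + I$)
$N{\left(u,V \right)} = - \frac{46}{47} - \frac{312}{u}$ ($N{\left(u,V \right)} = - \frac{312}{u} - \frac{46}{47} = - \frac{46}{47} - \frac{312}{u}$)
$T + N{\left(k{\left(5 \right)},690 \right)} = -431014 - \left(\frac{46}{47} + \frac{312}{\frac{7}{5} + 5}\right) = -431014 - \left(\frac{46}{47} + \frac{312}{\frac{32}{5}}\right) = -431014 - \frac{9349}{188} = - \frac{81039981}{188}$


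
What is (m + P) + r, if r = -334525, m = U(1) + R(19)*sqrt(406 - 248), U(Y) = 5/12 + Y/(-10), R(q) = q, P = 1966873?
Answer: 97940899/60 + 19*sqrt(158) ≈ 1.6326e+6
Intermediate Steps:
U(Y) = 5/12 - Y/10 (U(Y) = 5*(1/12) + Y*(-1/10) = 5/12 - Y/10)
m = 19/60 + 19*sqrt(158) (m = (5/12 - 1/10*1) + 19*sqrt(406 - 248) = (5/12 - 1/10) + 19*sqrt(158) = 19/60 + 19*sqrt(158) ≈ 239.14)
(m + P) + r = ((19/60 + 19*sqrt(158)) + 1966873) - 334525 = (118012399/60 + 19*sqrt(158)) - 334525 = 97940899/60 + 19*sqrt(158)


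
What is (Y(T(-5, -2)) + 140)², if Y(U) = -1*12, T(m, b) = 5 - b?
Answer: 16384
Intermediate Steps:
Y(U) = -12
(Y(T(-5, -2)) + 140)² = (-12 + 140)² = 128² = 16384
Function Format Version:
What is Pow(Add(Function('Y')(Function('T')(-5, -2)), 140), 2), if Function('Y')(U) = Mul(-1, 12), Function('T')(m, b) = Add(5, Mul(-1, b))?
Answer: 16384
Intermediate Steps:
Function('Y')(U) = -12
Pow(Add(Function('Y')(Function('T')(-5, -2)), 140), 2) = Pow(Add(-12, 140), 2) = Pow(128, 2) = 16384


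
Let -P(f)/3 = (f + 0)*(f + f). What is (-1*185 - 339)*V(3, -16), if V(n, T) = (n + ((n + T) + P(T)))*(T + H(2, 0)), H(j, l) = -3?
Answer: -15391976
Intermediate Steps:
P(f) = -6*f² (P(f) = -3*(f + 0)*(f + f) = -3*f*2*f = -6*f²)
V(n, T) = (-3 + T)*(T - 6*T² + 2*n) (V(n, T) = (n + ((n + T) - 6*T²))*(T - 3) = (n + ((T + n) - 6*T²))*(-3 + T) = (n + (T + n - 6*T²))*(-3 + T) = (T - 6*T² + 2*n)*(-3 + T) = (-3 + T)*(T - 6*T² + 2*n))
(-1*185 - 339)*V(3, -16) = (-1*185 - 339)*(-6*3 - 6*(-16)³ - 3*(-16) + 19*(-16)² + 2*(-16)*3) = (-185 - 339)*(-18 - 6*(-4096) + 48 + 19*256 - 96) = -524*(-18 + 24576 + 48 + 4864 - 96) = -524*29374 = -15391976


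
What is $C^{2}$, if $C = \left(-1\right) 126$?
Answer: $15876$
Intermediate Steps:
$C = -126$
$C^{2} = \left(-126\right)^{2} = 15876$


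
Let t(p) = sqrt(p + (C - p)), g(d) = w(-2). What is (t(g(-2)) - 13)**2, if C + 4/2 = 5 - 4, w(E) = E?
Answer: (13 - I)**2 ≈ 168.0 - 26.0*I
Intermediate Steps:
C = -1 (C = -2 + (5 - 4) = -2 + 1 = -1)
g(d) = -2
t(p) = I (t(p) = sqrt(p + (-1 - p)) = sqrt(-1) = I)
(t(g(-2)) - 13)**2 = (I - 13)**2 = (-13 + I)**2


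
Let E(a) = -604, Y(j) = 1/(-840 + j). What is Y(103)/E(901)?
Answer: 1/445148 ≈ 2.2464e-6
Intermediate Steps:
Y(103)/E(901) = 1/((-840 + 103)*(-604)) = -1/604/(-737) = -1/737*(-1/604) = 1/445148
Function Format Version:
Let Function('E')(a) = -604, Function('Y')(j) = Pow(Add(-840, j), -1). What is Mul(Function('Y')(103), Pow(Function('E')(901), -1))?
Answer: Rational(1, 445148) ≈ 2.2464e-6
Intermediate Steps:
Mul(Function('Y')(103), Pow(Function('E')(901), -1)) = Mul(Pow(Add(-840, 103), -1), Pow(-604, -1)) = Mul(Pow(-737, -1), Rational(-1, 604)) = Mul(Rational(-1, 737), Rational(-1, 604)) = Rational(1, 445148)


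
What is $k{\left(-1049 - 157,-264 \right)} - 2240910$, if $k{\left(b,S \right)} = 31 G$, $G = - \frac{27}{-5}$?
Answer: $- \frac{11203713}{5} \approx -2.2407 \cdot 10^{6}$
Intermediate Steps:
$G = \frac{27}{5}$ ($G = \left(-27\right) \left(- \frac{1}{5}\right) = \frac{27}{5} \approx 5.4$)
$k{\left(b,S \right)} = \frac{837}{5}$ ($k{\left(b,S \right)} = 31 \cdot \frac{27}{5} = \frac{837}{5}$)
$k{\left(-1049 - 157,-264 \right)} - 2240910 = \frac{837}{5} - 2240910 = - \frac{11203713}{5}$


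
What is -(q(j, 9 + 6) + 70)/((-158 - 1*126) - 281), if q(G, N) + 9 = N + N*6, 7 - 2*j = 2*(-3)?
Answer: 166/565 ≈ 0.29381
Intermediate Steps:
j = 13/2 (j = 7/2 - (-3) = 7/2 - ½*(-6) = 7/2 + 3 = 13/2 ≈ 6.5000)
q(G, N) = -9 + 7*N (q(G, N) = -9 + (N + N*6) = -9 + (N + 6*N) = -9 + 7*N)
-(q(j, 9 + 6) + 70)/((-158 - 1*126) - 281) = -((-9 + 7*(9 + 6)) + 70)/((-158 - 1*126) - 281) = -((-9 + 7*15) + 70)/((-158 - 126) - 281) = -((-9 + 105) + 70)/(-284 - 281) = -(96 + 70)/(-565) = -166*(-1)/565 = -1*(-166/565) = 166/565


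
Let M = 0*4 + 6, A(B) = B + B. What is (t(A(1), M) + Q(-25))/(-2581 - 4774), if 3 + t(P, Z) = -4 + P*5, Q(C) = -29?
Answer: 26/7355 ≈ 0.0035350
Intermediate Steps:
A(B) = 2*B
M = 6 (M = 0 + 6 = 6)
t(P, Z) = -7 + 5*P (t(P, Z) = -3 + (-4 + P*5) = -3 + (-4 + 5*P) = -7 + 5*P)
(t(A(1), M) + Q(-25))/(-2581 - 4774) = ((-7 + 5*(2*1)) - 29)/(-2581 - 4774) = ((-7 + 5*2) - 29)/(-7355) = ((-7 + 10) - 29)*(-1/7355) = (3 - 29)*(-1/7355) = -26*(-1/7355) = 26/7355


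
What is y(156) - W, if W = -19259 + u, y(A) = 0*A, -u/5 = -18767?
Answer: -74576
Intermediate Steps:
u = 93835 (u = -5*(-18767) = 93835)
y(A) = 0
W = 74576 (W = -19259 + 93835 = 74576)
y(156) - W = 0 - 1*74576 = 0 - 74576 = -74576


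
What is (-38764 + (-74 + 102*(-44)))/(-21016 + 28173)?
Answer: -43326/7157 ≈ -6.0536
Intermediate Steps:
(-38764 + (-74 + 102*(-44)))/(-21016 + 28173) = (-38764 + (-74 - 4488))/7157 = (-38764 - 4562)*(1/7157) = -43326*1/7157 = -43326/7157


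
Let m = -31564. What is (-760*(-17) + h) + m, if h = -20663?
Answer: -39307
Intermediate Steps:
(-760*(-17) + h) + m = (-760*(-17) - 20663) - 31564 = (12920 - 20663) - 31564 = -7743 - 31564 = -39307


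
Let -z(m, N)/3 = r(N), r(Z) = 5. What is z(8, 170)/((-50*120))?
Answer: 1/400 ≈ 0.0025000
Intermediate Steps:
z(m, N) = -15 (z(m, N) = -3*5 = -15)
z(8, 170)/((-50*120)) = -15/((-50*120)) = -15/(-6000) = -15*(-1/6000) = 1/400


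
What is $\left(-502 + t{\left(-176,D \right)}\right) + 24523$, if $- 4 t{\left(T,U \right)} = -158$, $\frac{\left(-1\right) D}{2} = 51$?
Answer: $\frac{48121}{2} \approx 24061.0$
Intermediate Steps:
$D = -102$ ($D = \left(-2\right) 51 = -102$)
$t{\left(T,U \right)} = \frac{79}{2}$ ($t{\left(T,U \right)} = \left(- \frac{1}{4}\right) \left(-158\right) = \frac{79}{2}$)
$\left(-502 + t{\left(-176,D \right)}\right) + 24523 = \left(-502 + \frac{79}{2}\right) + 24523 = - \frac{925}{2} + 24523 = \frac{48121}{2}$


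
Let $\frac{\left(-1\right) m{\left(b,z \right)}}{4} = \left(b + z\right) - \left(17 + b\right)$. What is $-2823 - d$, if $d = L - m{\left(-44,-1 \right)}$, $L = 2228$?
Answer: $-4979$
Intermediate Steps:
$m{\left(b,z \right)} = 68 - 4 z$ ($m{\left(b,z \right)} = - 4 \left(\left(b + z\right) - \left(17 + b\right)\right) = - 4 \left(-17 + z\right) = 68 - 4 z$)
$d = 2156$ ($d = 2228 - \left(68 - -4\right) = 2228 - \left(68 + 4\right) = 2228 - 72 = 2156$)
$-2823 - d = -2823 - 2156 = -4979$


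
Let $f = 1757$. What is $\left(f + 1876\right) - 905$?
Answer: $2728$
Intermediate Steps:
$\left(f + 1876\right) - 905 = \left(1757 + 1876\right) - 905 = 3633 - 905 = 2728$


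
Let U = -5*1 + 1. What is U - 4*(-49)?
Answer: 192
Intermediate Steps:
U = -4 (U = -5 + 1 = -4)
U - 4*(-49) = -4 - 4*(-49) = -4 + 196 = 192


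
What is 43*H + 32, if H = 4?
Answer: 204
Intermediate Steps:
43*H + 32 = 43*4 + 32 = 172 + 32 = 204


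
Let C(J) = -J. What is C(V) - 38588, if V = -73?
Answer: -38515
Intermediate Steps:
C(V) - 38588 = -1*(-73) - 38588 = 73 - 38588 = -38515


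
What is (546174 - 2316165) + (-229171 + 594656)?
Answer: -1404506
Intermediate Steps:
(546174 - 2316165) + (-229171 + 594656) = -1769991 + 365485 = -1404506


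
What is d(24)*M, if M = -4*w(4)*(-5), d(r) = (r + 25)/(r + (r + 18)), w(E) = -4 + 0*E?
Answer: -1960/33 ≈ -59.394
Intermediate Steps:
w(E) = -4 (w(E) = -4 + 0 = -4)
d(r) = (25 + r)/(18 + 2*r) (d(r) = (25 + r)/(r + (18 + r)) = (25 + r)/(18 + 2*r))
M = -80 (M = -4*(-4)*(-5) = 16*(-5) = -80)
d(24)*M = ((25 + 24)/(2*(9 + 24)))*(-80) = ((1/2)*49/33)*(-80) = ((1/2)*(1/33)*49)*(-80) = (49/66)*(-80) = -1960/33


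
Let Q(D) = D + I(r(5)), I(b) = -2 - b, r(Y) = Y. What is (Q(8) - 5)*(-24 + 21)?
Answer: 12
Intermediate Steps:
Q(D) = -7 + D (Q(D) = D + (-2 - 1*5) = D + (-2 - 5) = D - 7 = -7 + D)
(Q(8) - 5)*(-24 + 21) = ((-7 + 8) - 5)*(-24 + 21) = (1 - 5)*(-3) = -4*(-3) = 12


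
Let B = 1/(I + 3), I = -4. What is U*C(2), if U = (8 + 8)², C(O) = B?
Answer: -256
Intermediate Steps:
B = -1 (B = 1/(-4 + 3) = 1/(-1) = -1)
C(O) = -1
U = 256 (U = 16² = 256)
U*C(2) = 256*(-1) = -256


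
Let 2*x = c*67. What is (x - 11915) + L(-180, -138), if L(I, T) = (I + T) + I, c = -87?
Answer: -30655/2 ≈ -15328.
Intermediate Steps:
L(I, T) = T + 2*I
x = -5829/2 (x = (-87*67)/2 = (½)*(-5829) = -5829/2 ≈ -2914.5)
(x - 11915) + L(-180, -138) = (-5829/2 - 11915) + (-138 + 2*(-180)) = -29659/2 + (-138 - 360) = -29659/2 - 498 = -30655/2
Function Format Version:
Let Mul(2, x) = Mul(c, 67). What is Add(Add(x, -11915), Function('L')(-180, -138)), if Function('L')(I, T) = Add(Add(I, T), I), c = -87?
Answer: Rational(-30655, 2) ≈ -15328.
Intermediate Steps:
Function('L')(I, T) = Add(T, Mul(2, I))
x = Rational(-5829, 2) (x = Mul(Rational(1, 2), Mul(-87, 67)) = Mul(Rational(1, 2), -5829) = Rational(-5829, 2) ≈ -2914.5)
Add(Add(x, -11915), Function('L')(-180, -138)) = Add(Add(Rational(-5829, 2), -11915), Add(-138, Mul(2, -180))) = Add(Rational(-29659, 2), Add(-138, -360)) = Add(Rational(-29659, 2), -498) = Rational(-30655, 2)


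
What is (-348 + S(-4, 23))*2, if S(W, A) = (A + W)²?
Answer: 26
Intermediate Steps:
(-348 + S(-4, 23))*2 = (-348 + (23 - 4)²)*2 = (-348 + 19²)*2 = (-348 + 361)*2 = 13*2 = 26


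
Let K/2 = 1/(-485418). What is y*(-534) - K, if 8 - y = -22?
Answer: -3888198179/242709 ≈ -16020.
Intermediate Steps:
y = 30 (y = 8 - 1*(-22) = 8 + 22 = 30)
K = -1/242709 (K = 2/(-485418) = 2*(-1/485418) = -1/242709 ≈ -4.1202e-6)
y*(-534) - K = 30*(-534) - 1*(-1/242709) = -16020 + 1/242709 = -3888198179/242709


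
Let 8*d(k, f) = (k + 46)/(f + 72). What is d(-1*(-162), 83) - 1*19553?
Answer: -3030689/155 ≈ -19553.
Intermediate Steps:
d(k, f) = (46 + k)/(8*(72 + f)) (d(k, f) = ((k + 46)/(f + 72))/8 = ((46 + k)/(72 + f))/8 = (46 + k)/(8*(72 + f)))
d(-1*(-162), 83) - 1*19553 = (46 - 1*(-162))/(8*(72 + 83)) - 1*19553 = (⅛)*(46 + 162)/155 - 19553 = (⅛)*(1/155)*208 - 19553 = 26/155 - 19553 = -3030689/155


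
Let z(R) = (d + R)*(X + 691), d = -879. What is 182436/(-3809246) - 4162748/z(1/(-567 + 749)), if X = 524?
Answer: 1425250506175738/370205486510265 ≈ 3.8499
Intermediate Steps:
z(R) = -1067985 + 1215*R (z(R) = (-879 + R)*(524 + 691) = (-879 + R)*1215 = -1067985 + 1215*R)
182436/(-3809246) - 4162748/z(1/(-567 + 749)) = 182436/(-3809246) - 4162748/(-1067985 + 1215/(-567 + 749)) = 182436*(-1/3809246) - 4162748/(-1067985 + 1215/182) = -91218/1904623 - 4162748/(-1067985 + 1215*(1/182)) = -91218/1904623 - 4162748/(-1067985 + 1215/182) = -91218/1904623 - 4162748/(-194372055/182) = -91218/1904623 - 4162748*(-182/194372055) = -91218/1904623 + 757620136/194372055 = 1425250506175738/370205486510265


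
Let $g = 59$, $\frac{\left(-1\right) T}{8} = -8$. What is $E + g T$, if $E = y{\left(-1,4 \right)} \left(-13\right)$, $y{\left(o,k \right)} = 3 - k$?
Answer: $3789$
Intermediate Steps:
$T = 64$ ($T = \left(-8\right) \left(-8\right) = 64$)
$E = 13$ ($E = \left(3 - 4\right) \left(-13\right) = \left(-1\right) \left(-13\right) = 13$)
$E + g T = 13 + 59 \cdot 64 = 13 + 3776 = 3789$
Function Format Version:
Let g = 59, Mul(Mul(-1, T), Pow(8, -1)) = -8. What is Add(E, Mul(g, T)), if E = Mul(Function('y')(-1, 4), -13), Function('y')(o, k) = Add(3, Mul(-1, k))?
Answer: 3789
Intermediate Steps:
T = 64 (T = Mul(-8, -8) = 64)
E = 13 (E = Mul(Add(3, Mul(-1, 4)), -13) = Mul(Add(3, -4), -13) = Mul(-1, -13) = 13)
Add(E, Mul(g, T)) = Add(13, Mul(59, 64)) = Add(13, 3776) = 3789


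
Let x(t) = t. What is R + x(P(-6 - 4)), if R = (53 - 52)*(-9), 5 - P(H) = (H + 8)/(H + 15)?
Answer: -18/5 ≈ -3.6000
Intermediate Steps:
P(H) = 5 - (8 + H)/(15 + H) (P(H) = 5 - (H + 8)/(H + 15) = 5 - (8 + H)/(15 + H))
R = -9 (R = 1*(-9) = -9)
R + x(P(-6 - 4)) = -9 + (67 + 4*(-6 - 4))/(15 + (-6 - 4)) = -9 + (67 + 4*(-10))/(15 - 10) = -9 + (67 - 40)/5 = -9 + (⅕)*27 = -9 + 27/5 = -18/5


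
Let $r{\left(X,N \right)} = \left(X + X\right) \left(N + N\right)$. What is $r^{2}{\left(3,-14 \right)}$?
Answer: $28224$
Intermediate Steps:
$r{\left(X,N \right)} = 4 N X$ ($r{\left(X,N \right)} = 2 X 2 N = 4 N X$)
$r^{2}{\left(3,-14 \right)} = \left(4 \left(-14\right) 3\right)^{2} = \left(-168\right)^{2} = 28224$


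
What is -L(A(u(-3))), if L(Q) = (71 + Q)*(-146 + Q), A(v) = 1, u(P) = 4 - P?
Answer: 10440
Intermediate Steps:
L(Q) = (-146 + Q)*(71 + Q)
-L(A(u(-3))) = -(-10366 + 1**2 - 75*1) = -(-10366 + 1 - 75) = -1*(-10440) = 10440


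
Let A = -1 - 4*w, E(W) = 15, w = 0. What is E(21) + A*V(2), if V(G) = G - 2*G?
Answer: 17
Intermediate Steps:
V(G) = -G
A = -1 (A = -1 - 4*0 = -1 + 0 = -1)
E(21) + A*V(2) = 15 - (-1)*2 = 15 - 1*(-2) = 15 + 2 = 17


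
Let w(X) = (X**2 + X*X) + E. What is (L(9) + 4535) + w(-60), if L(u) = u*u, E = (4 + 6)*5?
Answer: 11866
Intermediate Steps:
E = 50 (E = 10*5 = 50)
w(X) = 50 + 2*X**2 (w(X) = (X**2 + X*X) + 50 = (X**2 + X**2) + 50 = 2*X**2 + 50 = 50 + 2*X**2)
L(u) = u**2
(L(9) + 4535) + w(-60) = (9**2 + 4535) + (50 + 2*(-60)**2) = (81 + 4535) + (50 + 2*3600) = 4616 + (50 + 7200) = 4616 + 7250 = 11866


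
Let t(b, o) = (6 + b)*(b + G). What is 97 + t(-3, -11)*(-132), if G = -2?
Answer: 2077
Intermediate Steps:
t(b, o) = (-2 + b)*(6 + b) (t(b, o) = (6 + b)*(b - 2) = (6 + b)*(-2 + b) = (-2 + b)*(6 + b))
97 + t(-3, -11)*(-132) = 97 + (-12 + (-3)**2 + 4*(-3))*(-132) = 97 + (-12 + 9 - 12)*(-132) = 97 - 15*(-132) = 97 + 1980 = 2077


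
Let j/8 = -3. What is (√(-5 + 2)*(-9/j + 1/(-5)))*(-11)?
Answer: -77*I*√3/40 ≈ -3.3342*I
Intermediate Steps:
j = -24 (j = 8*(-3) = -24)
(√(-5 + 2)*(-9/j + 1/(-5)))*(-11) = (√(-5 + 2)*(-9/(-24) + 1/(-5)))*(-11) = (√(-3)*(-9*(-1/24) + 1*(-⅕)))*(-11) = ((I*√3)*(3/8 - ⅕))*(-11) = ((I*√3)*(7/40))*(-11) = (7*I*√3/40)*(-11) = -77*I*√3/40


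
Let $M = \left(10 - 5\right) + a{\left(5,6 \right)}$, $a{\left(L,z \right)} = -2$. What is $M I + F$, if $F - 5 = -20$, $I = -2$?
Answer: $-21$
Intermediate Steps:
$F = -15$ ($F = 5 - 20 = -15$)
$M = 3$ ($M = \left(10 - 5\right) - 2 = 5 - 2 = 3$)
$M I + F = 3 \left(-2\right) - 15 = -6 - 15 = -21$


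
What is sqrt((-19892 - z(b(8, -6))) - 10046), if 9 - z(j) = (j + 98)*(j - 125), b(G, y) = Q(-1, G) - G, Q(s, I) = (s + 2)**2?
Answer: I*sqrt(41959) ≈ 204.84*I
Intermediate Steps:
Q(s, I) = (2 + s)**2
b(G, y) = 1 - G (b(G, y) = (2 - 1)**2 - G = 1**2 - G = 1 - G)
z(j) = 9 - (-125 + j)*(98 + j) (z(j) = 9 - (j + 98)*(j - 125) = 9 - (98 + j)*(-125 + j) = 9 - (-125 + j)*(98 + j))
sqrt((-19892 - z(b(8, -6))) - 10046) = sqrt((-19892 - (12259 - (1 - 1*8)**2 + 27*(1 - 1*8))) - 10046) = sqrt((-19892 - (12259 - (1 - 8)**2 + 27*(1 - 8))) - 10046) = sqrt((-19892 - (12259 - 1*(-7)**2 + 27*(-7))) - 10046) = sqrt((-19892 - (12259 - 1*49 - 189)) - 10046) = sqrt((-19892 - (12259 - 49 - 189)) - 10046) = sqrt((-19892 - 1*12021) - 10046) = sqrt((-19892 - 12021) - 10046) = sqrt(-31913 - 10046) = sqrt(-41959) = I*sqrt(41959)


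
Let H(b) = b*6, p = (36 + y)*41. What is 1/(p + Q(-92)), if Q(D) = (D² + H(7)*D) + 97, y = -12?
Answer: 1/5681 ≈ 0.00017603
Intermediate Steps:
p = 984 (p = (36 - 12)*41 = 24*41 = 984)
H(b) = 6*b
Q(D) = 97 + D² + 42*D (Q(D) = (D² + (6*7)*D) + 97 = (D² + 42*D) + 97 = 97 + D² + 42*D)
1/(p + Q(-92)) = 1/(984 + (97 + (-92)² + 42*(-92))) = 1/(984 + (97 + 8464 - 3864)) = 1/(984 + 4697) = 1/5681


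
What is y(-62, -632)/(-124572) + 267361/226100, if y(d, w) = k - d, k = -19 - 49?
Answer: 396512513/335306300 ≈ 1.1825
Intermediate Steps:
k = -68
y(d, w) = -68 - d
y(-62, -632)/(-124572) + 267361/226100 = (-68 - 1*(-62))/(-124572) + 267361/226100 = (-68 + 62)*(-1/124572) + 267361*(1/226100) = -6*(-1/124572) + 267361/226100 = 1/20762 + 267361/226100 = 396512513/335306300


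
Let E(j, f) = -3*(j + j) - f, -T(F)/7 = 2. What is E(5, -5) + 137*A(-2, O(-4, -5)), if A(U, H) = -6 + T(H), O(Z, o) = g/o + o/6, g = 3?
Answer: -2765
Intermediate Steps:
T(F) = -14 (T(F) = -7*2 = -14)
E(j, f) = -f - 6*j (E(j, f) = -6*j - f = -f - 6*j)
O(Z, o) = 3/o + o/6
A(U, H) = -20 (A(U, H) = -6 - 14 = -20)
E(5, -5) + 137*A(-2, O(-4, -5)) = (-1*(-5) - 6*5) + 137*(-20) = (5 - 30) - 2740 = -25 - 2740 = -2765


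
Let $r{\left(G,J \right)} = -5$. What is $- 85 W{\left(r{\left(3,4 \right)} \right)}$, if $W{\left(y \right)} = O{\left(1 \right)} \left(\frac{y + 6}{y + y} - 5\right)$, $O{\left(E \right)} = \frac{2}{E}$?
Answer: $867$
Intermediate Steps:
$W{\left(y \right)} = -10 + \frac{6 + y}{y}$ ($W{\left(y \right)} = \frac{2}{1} \left(\frac{y + 6}{y + y} - 5\right) = 2 \cdot 1 \left(\frac{6 + y}{2 y} - 5\right) = 2 \left(\left(6 + y\right) \frac{1}{2 y} - 5\right) = 2 \left(\frac{6 + y}{2 y} - 5\right) = 2 \left(-5 + \frac{6 + y}{2 y}\right) = -10 + \frac{6 + y}{y}$)
$- 85 W{\left(r{\left(3,4 \right)} \right)} = - 85 \left(-9 + \frac{6}{-5}\right) = - 85 \left(-9 + 6 \left(- \frac{1}{5}\right)\right) = - 85 \left(-9 - \frac{6}{5}\right) = \left(-85\right) \left(- \frac{51}{5}\right) = 867$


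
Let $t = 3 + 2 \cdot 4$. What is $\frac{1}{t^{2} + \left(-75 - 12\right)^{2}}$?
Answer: $\frac{1}{7690} \approx 0.00013004$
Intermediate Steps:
$t = 11$ ($t = 3 + 8 = 11$)
$\frac{1}{t^{2} + \left(-75 - 12\right)^{2}} = \frac{1}{11^{2} + \left(-75 - 12\right)^{2}} = \frac{1}{121 + \left(-87\right)^{2}} = \frac{1}{121 + 7569} = \frac{1}{7690}$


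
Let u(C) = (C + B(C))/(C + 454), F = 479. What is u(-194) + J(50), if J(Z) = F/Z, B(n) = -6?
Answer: 5727/650 ≈ 8.8108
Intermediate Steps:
J(Z) = 479/Z
u(C) = (-6 + C)/(454 + C) (u(C) = (C - 6)/(C + 454) = (-6 + C)/(454 + C))
u(-194) + J(50) = (-6 - 194)/(454 - 194) + 479/50 = -200/260 + 479*(1/50) = (1/260)*(-200) + 479/50 = -10/13 + 479/50 = 5727/650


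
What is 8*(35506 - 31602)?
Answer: 31232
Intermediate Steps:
8*(35506 - 31602) = 8*3904 = 31232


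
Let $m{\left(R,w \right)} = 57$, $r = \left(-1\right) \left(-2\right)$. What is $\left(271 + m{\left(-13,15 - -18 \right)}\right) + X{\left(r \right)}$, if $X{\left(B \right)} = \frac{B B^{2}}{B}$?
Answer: $332$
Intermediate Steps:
$r = 2$
$X{\left(B \right)} = B^{2}$ ($X{\left(B \right)} = \frac{B^{3}}{B} = B^{2}$)
$\left(271 + m{\left(-13,15 - -18 \right)}\right) + X{\left(r \right)} = \left(271 + 57\right) + 2^{2} = 328 + 4 = 332$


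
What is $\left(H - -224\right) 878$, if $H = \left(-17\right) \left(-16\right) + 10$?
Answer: $444268$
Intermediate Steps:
$H = 282$ ($H = 272 + 10 = 282$)
$\left(H - -224\right) 878 = \left(282 - -224\right) 878 = \left(282 + 224\right) 878 = 506 \cdot 878 = 444268$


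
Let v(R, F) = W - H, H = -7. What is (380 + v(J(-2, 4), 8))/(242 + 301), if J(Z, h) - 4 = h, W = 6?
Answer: 131/181 ≈ 0.72376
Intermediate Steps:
J(Z, h) = 4 + h
v(R, F) = 13 (v(R, F) = 6 - 1*(-7) = 6 + 7 = 13)
(380 + v(J(-2, 4), 8))/(242 + 301) = (380 + 13)/(242 + 301) = 393/543 = 393*(1/543) = 131/181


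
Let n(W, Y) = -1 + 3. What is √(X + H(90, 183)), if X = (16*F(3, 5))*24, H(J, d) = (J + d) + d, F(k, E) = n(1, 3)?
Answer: 6*√34 ≈ 34.986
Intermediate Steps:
n(W, Y) = 2
F(k, E) = 2
H(J, d) = J + 2*d
X = 768 (X = (16*2)*24 = 32*24 = 768)
√(X + H(90, 183)) = √(768 + (90 + 2*183)) = √(768 + (90 + 366)) = √(768 + 456) = √1224 = 6*√34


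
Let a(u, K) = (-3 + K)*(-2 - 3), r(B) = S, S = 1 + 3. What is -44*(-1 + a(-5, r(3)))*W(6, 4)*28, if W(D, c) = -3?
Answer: -22176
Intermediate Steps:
S = 4
r(B) = 4
a(u, K) = 15 - 5*K (a(u, K) = (-3 + K)*(-5) = 15 - 5*K)
-44*(-1 + a(-5, r(3)))*W(6, 4)*28 = -44*(-1 + (15 - 5*4))*(-3)*28 = -44*(-1 + (15 - 20))*(-3)*28 = -44*(-1 - 5)*(-3)*28 = -(-264)*(-3)*28 = -44*18*28 = -792*28 = -22176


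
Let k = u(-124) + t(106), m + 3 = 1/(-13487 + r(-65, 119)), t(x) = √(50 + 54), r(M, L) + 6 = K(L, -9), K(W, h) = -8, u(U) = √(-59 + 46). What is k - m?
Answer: 40504/13501 + 2*√26 + I*√13 ≈ 13.198 + 3.6056*I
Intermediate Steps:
u(U) = I*√13 (u(U) = √(-13) = I*√13)
r(M, L) = -14 (r(M, L) = -6 - 8 = -14)
t(x) = 2*√26 (t(x) = √104 = 2*√26)
m = -40504/13501 (m = -3 + 1/(-13487 - 14) = -3 + 1/(-13501) = -3 - 1/13501 = -40504/13501 ≈ -3.0001)
k = 2*√26 + I*√13 (k = I*√13 + 2*√26 = 2*√26 + I*√13 ≈ 10.198 + 3.6056*I)
k - m = (2*√26 + I*√13) - 1*(-40504/13501) = (2*√26 + I*√13) + 40504/13501 = 40504/13501 + 2*√26 + I*√13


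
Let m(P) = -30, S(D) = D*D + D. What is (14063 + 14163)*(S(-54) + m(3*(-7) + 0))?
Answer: 79936032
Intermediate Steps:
S(D) = D + D**2 (S(D) = D**2 + D = D + D**2)
(14063 + 14163)*(S(-54) + m(3*(-7) + 0)) = (14063 + 14163)*(-54*(1 - 54) - 30) = 28226*(-54*(-53) - 30) = 28226*(2862 - 30) = 28226*2832 = 79936032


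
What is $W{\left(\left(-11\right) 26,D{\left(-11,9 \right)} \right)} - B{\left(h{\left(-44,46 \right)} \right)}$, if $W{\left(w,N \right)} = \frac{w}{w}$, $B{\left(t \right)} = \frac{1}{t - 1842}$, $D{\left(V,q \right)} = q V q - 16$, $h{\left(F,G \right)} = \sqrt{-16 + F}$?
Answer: $\frac{565811}{565504} + \frac{i \sqrt{15}}{1696512} \approx 1.0005 + 2.2829 \cdot 10^{-6} i$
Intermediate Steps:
$D{\left(V,q \right)} = -16 + V q^{2}$ ($D{\left(V,q \right)} = V q q - 16 = V q^{2} - 16 = -16 + V q^{2}$)
$B{\left(t \right)} = \frac{1}{-1842 + t}$
$W{\left(w,N \right)} = 1$
$W{\left(\left(-11\right) 26,D{\left(-11,9 \right)} \right)} - B{\left(h{\left(-44,46 \right)} \right)} = 1 - \frac{1}{-1842 + \sqrt{-16 - 44}} = 1 - \frac{1}{-1842 + \sqrt{-60}} = 1 - \frac{1}{-1842 + 2 i \sqrt{15}}$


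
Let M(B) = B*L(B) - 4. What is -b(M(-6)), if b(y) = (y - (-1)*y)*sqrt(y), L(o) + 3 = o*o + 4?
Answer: 452*I*sqrt(226) ≈ 6795.0*I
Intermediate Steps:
L(o) = 1 + o**2 (L(o) = -3 + (o*o + 4) = -3 + (o**2 + 4) = -3 + (4 + o**2) = 1 + o**2)
M(B) = -4 + B*(1 + B**2) (M(B) = B*(1 + B**2) - 4 = -4 + B*(1 + B**2))
b(y) = 2*y**(3/2) (b(y) = (y + y)*sqrt(y) = (2*y)*sqrt(y) = 2*y**(3/2))
-b(M(-6)) = -2*(-4 - 6 + (-6)**3)**(3/2) = -2*(-4 - 6 - 216)**(3/2) = -2*(-226)**(3/2) = -2*(-226*I*sqrt(226)) = -(-452)*I*sqrt(226) = 452*I*sqrt(226)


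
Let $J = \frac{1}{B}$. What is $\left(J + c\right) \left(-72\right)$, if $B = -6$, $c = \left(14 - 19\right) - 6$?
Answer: $804$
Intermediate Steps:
$c = -11$ ($c = -5 - 6 = -11$)
$J = - \frac{1}{6}$ ($J = \frac{1}{-6} = - \frac{1}{6} \approx -0.16667$)
$\left(J + c\right) \left(-72\right) = \left(- \frac{1}{6} - 11\right) \left(-72\right) = \left(- \frac{67}{6}\right) \left(-72\right) = 804$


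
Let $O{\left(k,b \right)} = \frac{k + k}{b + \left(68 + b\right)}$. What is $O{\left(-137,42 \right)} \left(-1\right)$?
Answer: $\frac{137}{76} \approx 1.8026$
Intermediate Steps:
$O{\left(k,b \right)} = \frac{2 k}{68 + 2 b}$
$O{\left(-137,42 \right)} \left(-1\right) = - \frac{137}{34 + 42} \left(-1\right) = - \frac{137}{76} \left(-1\right) = \left(-137\right) \frac{1}{76} \left(-1\right) = \left(- \frac{137}{76}\right) \left(-1\right) = \frac{137}{76}$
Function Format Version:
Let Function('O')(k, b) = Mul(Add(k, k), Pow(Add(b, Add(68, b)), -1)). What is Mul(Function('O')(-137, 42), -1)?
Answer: Rational(137, 76) ≈ 1.8026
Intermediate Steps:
Function('O')(k, b) = Mul(2, k, Pow(Add(68, Mul(2, b)), -1)) (Function('O')(k, b) = Mul(Mul(2, k), Pow(Add(68, Mul(2, b)), -1)) = Mul(2, k, Pow(Add(68, Mul(2, b)), -1)))
Mul(Function('O')(-137, 42), -1) = Mul(Mul(-137, Pow(Add(34, 42), -1)), -1) = Mul(Mul(-137, Pow(76, -1)), -1) = Mul(Mul(-137, Rational(1, 76)), -1) = Mul(Rational(-137, 76), -1) = Rational(137, 76)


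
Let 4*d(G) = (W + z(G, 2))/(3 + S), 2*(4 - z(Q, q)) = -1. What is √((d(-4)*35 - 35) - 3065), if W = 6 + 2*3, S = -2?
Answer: I*√47290/4 ≈ 54.366*I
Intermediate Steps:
z(Q, q) = 9/2 (z(Q, q) = 4 - ½*(-1) = 4 + ½ = 9/2)
W = 12 (W = 6 + 6 = 12)
d(G) = 33/8 (d(G) = ((12 + 9/2)/(3 - 2))/4 = ((33/2)/1)/4 = ((33/2)*1)/4 = (¼)*(33/2) = 33/8)
√((d(-4)*35 - 35) - 3065) = √(((33/8)*35 - 35) - 3065) = √((1155/8 - 35) - 3065) = √(875/8 - 3065) = √(-23645/8) = I*√47290/4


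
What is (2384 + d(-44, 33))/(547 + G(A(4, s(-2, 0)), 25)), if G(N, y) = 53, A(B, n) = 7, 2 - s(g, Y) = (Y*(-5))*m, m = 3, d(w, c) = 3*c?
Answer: 2483/600 ≈ 4.1383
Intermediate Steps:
s(g, Y) = 2 + 15*Y (s(g, Y) = 2 - Y*(-5)*3 = 2 - (-5*Y)*3 = 2 - (-15)*Y = 2 + 15*Y)
(2384 + d(-44, 33))/(547 + G(A(4, s(-2, 0)), 25)) = (2384 + 3*33)/(547 + 53) = (2384 + 99)/600 = 2483*(1/600) = 2483/600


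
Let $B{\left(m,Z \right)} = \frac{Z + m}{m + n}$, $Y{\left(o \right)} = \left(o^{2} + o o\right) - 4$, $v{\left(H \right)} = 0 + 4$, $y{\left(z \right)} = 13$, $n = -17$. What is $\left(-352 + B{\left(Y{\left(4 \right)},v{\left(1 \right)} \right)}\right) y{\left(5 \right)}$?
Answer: $- \frac{49920}{11} \approx -4538.2$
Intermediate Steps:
$v{\left(H \right)} = 4$
$Y{\left(o \right)} = -4 + 2 o^{2}$ ($Y{\left(o \right)} = \left(o^{2} + o^{2}\right) - 4 = 2 o^{2} - 4 = -4 + 2 o^{2}$)
$B{\left(m,Z \right)} = \frac{Z + m}{-17 + m}$ ($B{\left(m,Z \right)} = \frac{Z + m}{m - 17} = \frac{Z + m}{-17 + m}$)
$\left(-352 + B{\left(Y{\left(4 \right)},v{\left(1 \right)} \right)}\right) y{\left(5 \right)} = \left(-352 + \frac{4 - \left(4 - 2 \cdot 4^{2}\right)}{-17 - \left(4 - 2 \cdot 4^{2}\right)}\right) 13 = \left(-352 + \frac{4 + \left(-4 + 2 \cdot 16\right)}{-17 + \left(-4 + 2 \cdot 16\right)}\right) 13 = \left(-352 + \frac{4 + \left(-4 + 32\right)}{-17 + \left(-4 + 32\right)}\right) 13 = \left(-352 + \frac{4 + 28}{-17 + 28}\right) 13 = \left(-352 + \frac{1}{11} \cdot 32\right) 13 = \left(-352 + \frac{32}{11}\right) 13 = \left(- \frac{3840}{11}\right) 13 = - \frac{49920}{11}$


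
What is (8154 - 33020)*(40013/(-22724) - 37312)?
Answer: 10542163263133/11362 ≈ 9.2784e+8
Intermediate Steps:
(8154 - 33020)*(40013/(-22724) - 37312) = -24866*(40013*(-1/22724) - 37312) = -24866*(-40013/22724 - 37312) = -24866*(-847917901/22724) = 10542163263133/11362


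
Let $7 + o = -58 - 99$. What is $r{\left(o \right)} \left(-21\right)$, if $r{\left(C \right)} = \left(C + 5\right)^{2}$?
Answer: $-530901$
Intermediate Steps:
$o = -164$ ($o = -7 - 157 = -164$)
$r{\left(C \right)} = \left(5 + C\right)^{2}$
$r{\left(o \right)} \left(-21\right) = \left(5 - 164\right)^{2} \left(-21\right) = \left(-159\right)^{2} \left(-21\right) = 25281 \left(-21\right) = -530901$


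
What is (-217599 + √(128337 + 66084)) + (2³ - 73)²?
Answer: -213374 + √194421 ≈ -2.1293e+5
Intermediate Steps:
(-217599 + √(128337 + 66084)) + (2³ - 73)² = (-217599 + √194421) + (8 - 73)² = (-217599 + √194421) + (-65)² = (-217599 + √194421) + 4225 = -213374 + √194421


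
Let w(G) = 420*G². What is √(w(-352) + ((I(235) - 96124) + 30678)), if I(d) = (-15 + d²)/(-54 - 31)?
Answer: 2*√3755091478/17 ≈ 7209.3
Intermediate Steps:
I(d) = 3/17 - d²/85 (I(d) = (-15 + d²)/(-85) = (-15 + d²)*(-1/85) = 3/17 - d²/85)
√(w(-352) + ((I(235) - 96124) + 30678)) = √(420*(-352)² + (((3/17 - 1/85*235²) - 96124) + 30678)) = √(420*123904 + (((3/17 - 1/85*55225) - 96124) + 30678)) = √(52039680 + (((3/17 - 11045/17) - 96124) + 30678)) = √(52039680 + ((-11042/17 - 96124) + 30678)) = √(52039680 + (-1645150/17 + 30678)) = √(52039680 - 1123624/17) = √(883550936/17) = 2*√3755091478/17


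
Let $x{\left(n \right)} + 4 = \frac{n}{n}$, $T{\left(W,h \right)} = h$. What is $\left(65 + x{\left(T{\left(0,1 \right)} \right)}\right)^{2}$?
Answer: $3844$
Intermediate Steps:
$x{\left(n \right)} = -3$ ($x{\left(n \right)} = -4 + \frac{n}{n} = -4 + 1 = -3$)
$\left(65 + x{\left(T{\left(0,1 \right)} \right)}\right)^{2} = \left(65 - 3\right)^{2} = 62^{2} = 3844$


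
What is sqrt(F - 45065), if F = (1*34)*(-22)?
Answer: I*sqrt(45813) ≈ 214.04*I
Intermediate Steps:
F = -748 (F = 34*(-22) = -748)
sqrt(F - 45065) = sqrt(-748 - 45065) = sqrt(-45813) = I*sqrt(45813)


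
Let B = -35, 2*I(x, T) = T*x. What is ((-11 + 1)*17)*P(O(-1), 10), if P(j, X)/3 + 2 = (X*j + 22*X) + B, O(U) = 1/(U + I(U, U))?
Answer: -83130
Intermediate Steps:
I(x, T) = T*x/2 (I(x, T) = (T*x)/2 = T*x/2)
O(U) = 1/(U + U²/2) (O(U) = 1/(U + U*U/2) = 1/(U + U²/2))
P(j, X) = -111 + 66*X + 3*X*j (P(j, X) = -6 + 3*((X*j + 22*X) - 35) = -6 + 3*((22*X + X*j) - 35) = -6 + 3*(-35 + 22*X + X*j) = -6 + (-105 + 66*X + 3*X*j) = -111 + 66*X + 3*X*j)
((-11 + 1)*17)*P(O(-1), 10) = ((-11 + 1)*17)*(-111 + 66*10 + 3*10*(2/(-1*(2 - 1)))) = (-10*17)*(-111 + 660 + 3*10*(2*(-1)/1)) = -170*(-111 + 660 + 3*10*(2*(-1)*1)) = -170*(-111 + 660 + 3*10*(-2)) = -170*(-111 + 660 - 60) = -170*489 = -83130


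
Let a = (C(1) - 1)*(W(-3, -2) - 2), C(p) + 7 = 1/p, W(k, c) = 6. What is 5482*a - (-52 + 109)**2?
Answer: -156745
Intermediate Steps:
C(p) = -7 + 1/p
a = -28 (a = ((-7 + 1/1) - 1)*(6 - 2) = ((-7 + 1) - 1)*4 = (-6 - 1)*4 = -7*4 = -28)
5482*a - (-52 + 109)**2 = 5482*(-28) - (-52 + 109)**2 = -153496 - 1*57**2 = -153496 - 1*3249 = -153496 - 3249 = -156745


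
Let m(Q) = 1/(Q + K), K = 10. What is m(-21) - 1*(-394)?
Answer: 4333/11 ≈ 393.91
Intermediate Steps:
m(Q) = 1/(10 + Q) (m(Q) = 1/(Q + 10) = 1/(10 + Q))
m(-21) - 1*(-394) = 1/(10 - 21) - 1*(-394) = 1/(-11) + 394 = -1/11 + 394 = 4333/11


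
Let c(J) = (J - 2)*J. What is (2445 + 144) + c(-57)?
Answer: 5952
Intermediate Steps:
c(J) = J*(-2 + J) (c(J) = (-2 + J)*J = J*(-2 + J))
(2445 + 144) + c(-57) = (2445 + 144) - 57*(-2 - 57) = 2589 - 57*(-59) = 2589 + 3363 = 5952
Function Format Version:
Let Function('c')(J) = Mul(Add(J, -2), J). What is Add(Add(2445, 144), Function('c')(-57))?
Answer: 5952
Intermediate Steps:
Function('c')(J) = Mul(J, Add(-2, J)) (Function('c')(J) = Mul(Add(-2, J), J) = Mul(J, Add(-2, J)))
Add(Add(2445, 144), Function('c')(-57)) = Add(Add(2445, 144), Mul(-57, Add(-2, -57))) = Add(2589, Mul(-57, -59)) = Add(2589, 3363) = 5952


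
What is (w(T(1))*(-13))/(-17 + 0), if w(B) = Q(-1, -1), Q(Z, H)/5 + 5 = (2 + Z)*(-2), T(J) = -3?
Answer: -455/17 ≈ -26.765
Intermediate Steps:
Q(Z, H) = -45 - 10*Z (Q(Z, H) = -25 + 5*((2 + Z)*(-2)) = -25 + 5*(-4 - 2*Z) = -25 + (-20 - 10*Z) = -45 - 10*Z)
w(B) = -35 (w(B) = -45 - 10*(-1) = -45 + 10 = -35)
(w(T(1))*(-13))/(-17 + 0) = (-35*(-13))/(-17 + 0) = 455/(-17) = 455*(-1/17) = -455/17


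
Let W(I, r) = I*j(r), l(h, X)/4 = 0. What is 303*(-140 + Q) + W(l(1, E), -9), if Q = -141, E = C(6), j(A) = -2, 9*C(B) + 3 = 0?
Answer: -85143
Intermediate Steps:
C(B) = -⅓ (C(B) = -⅓ + (⅑)*0 = -⅓ + 0 = -⅓)
E = -⅓ ≈ -0.33333
l(h, X) = 0 (l(h, X) = 4*0 = 0)
W(I, r) = -2*I (W(I, r) = I*(-2) = -2*I)
303*(-140 + Q) + W(l(1, E), -9) = 303*(-140 - 141) - 2*0 = 303*(-281) + 0 = -85143 + 0 = -85143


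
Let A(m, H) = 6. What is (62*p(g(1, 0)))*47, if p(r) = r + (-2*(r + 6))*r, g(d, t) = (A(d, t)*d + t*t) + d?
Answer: -509950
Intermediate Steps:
g(d, t) = t**2 + 7*d (g(d, t) = (6*d + t*t) + d = (6*d + t**2) + d = (t**2 + 6*d) + d = t**2 + 7*d)
p(r) = r + r*(-12 - 2*r) (p(r) = r + (-2*(6 + r))*r = r + (-12 - 2*r)*r = r + r*(-12 - 2*r))
(62*p(g(1, 0)))*47 = (62*(-(0**2 + 7*1)*(11 + 2*(0**2 + 7*1))))*47 = (62*(-(0 + 7)*(11 + 2*(0 + 7))))*47 = (62*(-1*7*(11 + 2*7)))*47 = (62*(-1*7*(11 + 14)))*47 = (62*(-1*7*25))*47 = (62*(-175))*47 = -10850*47 = -509950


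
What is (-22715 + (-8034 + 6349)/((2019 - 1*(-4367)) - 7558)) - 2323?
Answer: -29342851/1172 ≈ -25037.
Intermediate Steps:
(-22715 + (-8034 + 6349)/((2019 - 1*(-4367)) - 7558)) - 2323 = (-22715 - 1685/((2019 + 4367) - 7558)) - 2323 = (-22715 - 1685/(6386 - 7558)) - 2323 = (-22715 - 1685/(-1172)) - 2323 = (-22715 - 1685*(-1/1172)) - 2323 = (-22715 + 1685/1172) - 2323 = -26620295/1172 - 2323 = -29342851/1172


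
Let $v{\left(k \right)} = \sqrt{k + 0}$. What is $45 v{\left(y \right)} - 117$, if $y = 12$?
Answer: $-117 + 90 \sqrt{3} \approx 38.885$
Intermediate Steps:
$v{\left(k \right)} = \sqrt{k}$
$45 v{\left(y \right)} - 117 = 45 \sqrt{12} - 117 = 45 \cdot 2 \sqrt{3} - 117 = 90 \sqrt{3} - 117 = -117 + 90 \sqrt{3}$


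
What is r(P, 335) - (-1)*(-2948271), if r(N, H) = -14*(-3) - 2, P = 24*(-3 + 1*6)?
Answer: -2948231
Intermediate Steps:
P = 72 (P = 24*(-3 + 6) = 24*3 = 72)
r(N, H) = 40 (r(N, H) = 42 - 2 = 40)
r(P, 335) - (-1)*(-2948271) = 40 - (-1)*(-2948271) = 40 - 1*2948271 = 40 - 2948271 = -2948231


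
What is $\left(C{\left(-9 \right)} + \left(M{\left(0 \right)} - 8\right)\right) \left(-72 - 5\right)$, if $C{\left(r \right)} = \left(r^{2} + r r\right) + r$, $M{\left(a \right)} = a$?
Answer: $-11165$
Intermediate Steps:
$C{\left(r \right)} = r + 2 r^{2}$ ($C{\left(r \right)} = \left(r^{2} + r^{2}\right) + r = 2 r^{2} + r = r + 2 r^{2}$)
$\left(C{\left(-9 \right)} + \left(M{\left(0 \right)} - 8\right)\right) \left(-72 - 5\right) = \left(- 9 \left(1 + 2 \left(-9\right)\right) + \left(0 - 8\right)\right) \left(-72 - 5\right) = \left(- 9 \left(1 - 18\right) + \left(0 - 8\right)\right) \left(-77\right) = \left(\left(-9\right) \left(-17\right) - 8\right) \left(-77\right) = \left(153 - 8\right) \left(-77\right) = 145 \left(-77\right) = -11165$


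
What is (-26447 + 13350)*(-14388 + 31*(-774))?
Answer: 502689054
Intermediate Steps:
(-26447 + 13350)*(-14388 + 31*(-774)) = -13097*(-14388 - 23994) = -13097*(-38382) = 502689054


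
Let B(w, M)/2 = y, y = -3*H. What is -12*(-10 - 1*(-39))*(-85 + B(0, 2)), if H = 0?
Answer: 29580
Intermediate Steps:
y = 0 (y = -3*0 = 0)
B(w, M) = 0 (B(w, M) = 2*0 = 0)
-12*(-10 - 1*(-39))*(-85 + B(0, 2)) = -12*(-10 - 1*(-39))*(-85 + 0) = -12*(-10 + 39)*(-85) = -348*(-85) = -12*(-2465) = 29580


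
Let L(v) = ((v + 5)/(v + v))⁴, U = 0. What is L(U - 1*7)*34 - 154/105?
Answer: -52312/36015 ≈ -1.4525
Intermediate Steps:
L(v) = (5 + v)⁴/(16*v⁴) (L(v) = ((5 + v)/((2*v)))⁴ = ((5 + v)*(1/(2*v)))⁴ = ((5 + v)/(2*v))⁴ = (5 + v)⁴/(16*v⁴))
L(U - 1*7)*34 - 154/105 = ((5 + (0 - 1*7))⁴/(16*(0 - 1*7)⁴))*34 - 154/105 = ((5 + (0 - 7))⁴/(16*(0 - 7)⁴))*34 - 154*1/105 = ((1/16)*(5 - 7)⁴/(-7)⁴)*34 - 22/15 = ((1/16)*(1/2401)*(-2)⁴)*34 - 22/15 = ((1/16)*(1/2401)*16)*34 - 22/15 = (1/2401)*34 - 22/15 = 34/2401 - 22/15 = -52312/36015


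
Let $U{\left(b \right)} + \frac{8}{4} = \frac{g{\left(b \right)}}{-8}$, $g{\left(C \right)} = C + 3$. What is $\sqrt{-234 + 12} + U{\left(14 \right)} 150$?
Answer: $- \frac{2475}{4} + i \sqrt{222} \approx -618.75 + 14.9 i$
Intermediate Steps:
$g{\left(C \right)} = 3 + C$
$U{\left(b \right)} = - \frac{19}{8} - \frac{b}{8}$ ($U{\left(b \right)} = -2 + \frac{3 + b}{-8} = -2 + \left(3 + b\right) \left(- \frac{1}{8}\right) = -2 - \left(\frac{3}{8} + \frac{b}{8}\right) = - \frac{19}{8} - \frac{b}{8}$)
$\sqrt{-234 + 12} + U{\left(14 \right)} 150 = \sqrt{-234 + 12} + \left(- \frac{19}{8} - \frac{7}{4}\right) 150 = \sqrt{-222} + \left(- \frac{19}{8} - \frac{7}{4}\right) 150 = i \sqrt{222} - \frac{2475}{4} = - \frac{2475}{4} + i \sqrt{222}$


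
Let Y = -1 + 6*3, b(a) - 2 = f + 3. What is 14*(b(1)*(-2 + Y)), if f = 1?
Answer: 1260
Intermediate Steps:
b(a) = 6 (b(a) = 2 + (1 + 3) = 2 + 4 = 6)
Y = 17 (Y = -1 + 18 = 17)
14*(b(1)*(-2 + Y)) = 14*(6*(-2 + 17)) = 14*(6*15) = 14*90 = 1260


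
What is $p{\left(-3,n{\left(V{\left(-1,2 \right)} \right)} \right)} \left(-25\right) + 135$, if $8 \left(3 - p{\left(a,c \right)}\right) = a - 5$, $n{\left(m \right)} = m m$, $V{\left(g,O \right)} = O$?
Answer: $35$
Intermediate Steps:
$n{\left(m \right)} = m^{2}$
$p{\left(a,c \right)} = \frac{29}{8} - \frac{a}{8}$ ($p{\left(a,c \right)} = 3 - \frac{a - 5}{8} = 3 - \frac{-5 + a}{8} = 3 - \left(- \frac{5}{8} + \frac{a}{8}\right) = \frac{29}{8} - \frac{a}{8}$)
$p{\left(-3,n{\left(V{\left(-1,2 \right)} \right)} \right)} \left(-25\right) + 135 = \left(\frac{29}{8} - - \frac{3}{8}\right) \left(-25\right) + 135 = \left(\frac{29}{8} + \frac{3}{8}\right) \left(-25\right) + 135 = 4 \left(-25\right) + 135 = -100 + 135 = 35$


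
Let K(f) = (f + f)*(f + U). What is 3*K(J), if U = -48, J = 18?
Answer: -3240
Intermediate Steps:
K(f) = 2*f*(-48 + f) (K(f) = (f + f)*(f - 48) = (2*f)*(-48 + f) = 2*f*(-48 + f))
3*K(J) = 3*(2*18*(-48 + 18)) = 3*(2*18*(-30)) = 3*(-1080) = -3240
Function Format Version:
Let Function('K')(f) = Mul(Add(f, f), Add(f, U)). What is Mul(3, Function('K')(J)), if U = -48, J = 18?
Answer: -3240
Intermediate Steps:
Function('K')(f) = Mul(2, f, Add(-48, f)) (Function('K')(f) = Mul(Add(f, f), Add(f, -48)) = Mul(Mul(2, f), Add(-48, f)) = Mul(2, f, Add(-48, f)))
Mul(3, Function('K')(J)) = Mul(3, Mul(2, 18, Add(-48, 18))) = Mul(3, Mul(2, 18, -30)) = Mul(3, -1080) = -3240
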